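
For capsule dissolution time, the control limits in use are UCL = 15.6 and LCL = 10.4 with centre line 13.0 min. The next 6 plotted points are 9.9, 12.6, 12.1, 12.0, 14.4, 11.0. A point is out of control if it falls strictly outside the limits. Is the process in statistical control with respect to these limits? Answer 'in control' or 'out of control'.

Compare each point to [10.4, 15.6]: sample 1 = 9.9 < LCL.

out of control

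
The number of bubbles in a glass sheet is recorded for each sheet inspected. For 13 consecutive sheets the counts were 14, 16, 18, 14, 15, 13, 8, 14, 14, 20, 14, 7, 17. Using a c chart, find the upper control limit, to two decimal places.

25.44

c̄ = (14 + 16 + 18 + 14 + 15 + 13 + 8 + 14 + 14 + 20 + 14 + 7 + 17) / 13 = 184 / 13 = 14.1538
UCL = c̄ + 3√c̄ = 14.1538 + 3 × √14.1538 = 14.1538 + 3 × 3.7622 = 25.4403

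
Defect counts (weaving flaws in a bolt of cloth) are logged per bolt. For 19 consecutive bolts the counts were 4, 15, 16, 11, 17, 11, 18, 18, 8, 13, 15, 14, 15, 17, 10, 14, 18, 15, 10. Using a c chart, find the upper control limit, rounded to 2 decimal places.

c̄ = (4 + 15 + 16 + 11 + 17 + 11 + 18 + 18 + 8 + 13 + 15 + 14 + 15 + 17 + 10 + 14 + 18 + 15 + 10) / 19 = 259 / 19 = 13.6316
UCL = c̄ + 3√c̄ = 13.6316 + 3 × √13.6316 = 13.6316 + 3 × 3.6921 = 24.7079

24.71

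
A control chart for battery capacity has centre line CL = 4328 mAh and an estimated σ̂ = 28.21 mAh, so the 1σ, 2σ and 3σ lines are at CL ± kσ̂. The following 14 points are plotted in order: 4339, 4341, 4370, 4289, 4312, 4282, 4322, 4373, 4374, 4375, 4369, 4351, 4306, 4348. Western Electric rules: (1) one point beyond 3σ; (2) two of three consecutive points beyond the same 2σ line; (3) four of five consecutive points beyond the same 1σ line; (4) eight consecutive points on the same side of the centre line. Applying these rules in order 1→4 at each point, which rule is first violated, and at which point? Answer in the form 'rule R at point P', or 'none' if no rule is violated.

Zone of each point (C = within 1σ̂, B = 1σ̂–2σ̂, A = 2σ̂–3σ̂, * = beyond 3σ̂; sign = side of CL): 1:+C, 2:+C, 3:+B, 4:-B, 5:-C, 6:-B, 7:-C, 8:+B, 9:+B, 10:+B, 11:+B, 12:+C, 13:-C, 14:+C
Rule 3 (four of five consecutive points beyond the same 1σ limit) is satisfied at point 11.

rule 3 at point 11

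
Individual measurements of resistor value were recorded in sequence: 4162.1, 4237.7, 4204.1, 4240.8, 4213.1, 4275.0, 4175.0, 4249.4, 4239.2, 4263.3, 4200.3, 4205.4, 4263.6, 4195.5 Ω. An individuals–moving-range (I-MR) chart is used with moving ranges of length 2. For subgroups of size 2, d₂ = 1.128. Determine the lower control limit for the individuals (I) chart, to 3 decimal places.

4092.532

X̄ = (4162.1 + 4237.7 + 4204.1 + 4240.8 + 4213.1 + 4275.0 + 4175.0 + 4249.4 + 4239.2 + 4263.3 + 4200.3 + 4205.4 + 4263.6 + 4195.5) / 14 = 4223.1786
Moving ranges: 75.6, 33.6, 36.7, 27.7, 61.9, 100.0, 74.4, 10.2, 24.1, 63.0, 5.1, 58.2, 68.1; M̄R̄ = 638.6000 / 13 = 49.1231
LCL = X̄ − 3·M̄R̄/d₂ = 4223.1786 − 3 × 49.1231 / 1.128 = 4092.5321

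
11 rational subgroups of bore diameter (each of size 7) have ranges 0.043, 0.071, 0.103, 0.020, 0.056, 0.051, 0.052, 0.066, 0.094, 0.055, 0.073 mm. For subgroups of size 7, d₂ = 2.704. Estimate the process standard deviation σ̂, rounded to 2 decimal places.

R̄ = (0.043 + 0.071 + 0.103 + 0.020 + 0.056 + 0.051 + 0.052 + 0.066 + 0.094 + 0.055 + 0.073) / 11 = 0.0622
σ̂ = R̄ / d₂ = 0.0622 / 2.704 = 0.0230

0.02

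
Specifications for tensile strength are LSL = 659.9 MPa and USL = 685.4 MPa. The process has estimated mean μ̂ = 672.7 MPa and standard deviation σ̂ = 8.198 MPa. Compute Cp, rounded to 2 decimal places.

0.52

Cp = (USL − LSL) / (6σ̂) = (685.4 − 659.9) / (6 × 8.198) = 25.5000 / 49.1880 = 0.5184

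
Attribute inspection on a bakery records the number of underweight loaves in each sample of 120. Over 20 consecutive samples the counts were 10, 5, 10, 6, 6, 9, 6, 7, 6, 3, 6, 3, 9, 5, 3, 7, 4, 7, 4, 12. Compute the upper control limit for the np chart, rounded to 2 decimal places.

13.78

p̄ = Σdᵢ / (k·n) = 128 / (20 × 120) = 0.05333
UCL = np̄ + 3·√(np̄(1−p̄)) = 6.4000 + 3 × √(6.4000×0.94667) = 6.4000 + 3 × 2.4614 = 13.7843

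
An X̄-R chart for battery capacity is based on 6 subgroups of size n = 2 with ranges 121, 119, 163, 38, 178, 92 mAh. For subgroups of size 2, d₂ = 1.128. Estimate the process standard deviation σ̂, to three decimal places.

R̄ = (121 + 119 + 163 + 38 + 178 + 92) / 6 = 118.5000
σ̂ = R̄ / d₂ = 118.5000 / 1.128 = 105.0532

105.053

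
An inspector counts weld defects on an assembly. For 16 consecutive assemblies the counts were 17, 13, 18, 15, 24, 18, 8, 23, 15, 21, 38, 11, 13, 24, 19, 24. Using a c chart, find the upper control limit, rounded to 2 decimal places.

c̄ = (17 + 13 + 18 + 15 + 24 + 18 + 8 + 23 + 15 + 21 + 38 + 11 + 13 + 24 + 19 + 24) / 16 = 301 / 16 = 18.8125
UCL = c̄ + 3√c̄ = 18.8125 + 3 × √18.8125 = 18.8125 + 3 × 4.3373 = 31.8245

31.82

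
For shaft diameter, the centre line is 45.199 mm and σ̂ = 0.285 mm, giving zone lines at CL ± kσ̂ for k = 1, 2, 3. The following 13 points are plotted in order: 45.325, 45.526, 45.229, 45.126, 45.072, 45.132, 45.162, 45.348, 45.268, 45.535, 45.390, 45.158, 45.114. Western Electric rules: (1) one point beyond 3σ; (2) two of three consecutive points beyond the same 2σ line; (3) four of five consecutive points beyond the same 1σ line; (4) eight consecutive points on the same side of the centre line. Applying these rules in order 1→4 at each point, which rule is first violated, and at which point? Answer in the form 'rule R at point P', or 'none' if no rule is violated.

Zone of each point (C = within 1σ̂, B = 1σ̂–2σ̂, A = 2σ̂–3σ̂, * = beyond 3σ̂; sign = side of CL): 1:+C, 2:+B, 3:+C, 4:-C, 5:-C, 6:-C, 7:-C, 8:+C, 9:+C, 10:+B, 11:+C, 12:-C, 13:-C
No rule fires across all 13 points.

none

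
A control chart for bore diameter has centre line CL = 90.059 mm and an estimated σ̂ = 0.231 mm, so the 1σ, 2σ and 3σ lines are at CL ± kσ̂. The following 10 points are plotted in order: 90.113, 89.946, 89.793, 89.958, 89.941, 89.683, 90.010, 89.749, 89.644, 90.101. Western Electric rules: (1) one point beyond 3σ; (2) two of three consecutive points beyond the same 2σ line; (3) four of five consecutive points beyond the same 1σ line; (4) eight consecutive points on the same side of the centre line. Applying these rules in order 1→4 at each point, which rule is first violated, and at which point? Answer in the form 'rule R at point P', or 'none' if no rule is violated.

rule 4 at point 9

Zone of each point (C = within 1σ̂, B = 1σ̂–2σ̂, A = 2σ̂–3σ̂, * = beyond 3σ̂; sign = side of CL): 1:+C, 2:-C, 3:-B, 4:-C, 5:-C, 6:-B, 7:-C, 8:-B, 9:-B, 10:+C
Rule 4 (eight consecutive points on the same side of the centre line) is satisfied at point 9.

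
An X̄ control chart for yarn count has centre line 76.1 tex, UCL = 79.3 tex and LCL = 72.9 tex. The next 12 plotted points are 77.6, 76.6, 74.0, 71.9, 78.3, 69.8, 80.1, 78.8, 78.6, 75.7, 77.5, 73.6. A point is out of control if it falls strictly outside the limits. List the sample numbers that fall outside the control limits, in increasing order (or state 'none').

4, 6, 7

Compare each point to [72.9, 79.3]: sample 4 = 71.9 < LCL; sample 6 = 69.8 < LCL; sample 7 = 80.1 > UCL.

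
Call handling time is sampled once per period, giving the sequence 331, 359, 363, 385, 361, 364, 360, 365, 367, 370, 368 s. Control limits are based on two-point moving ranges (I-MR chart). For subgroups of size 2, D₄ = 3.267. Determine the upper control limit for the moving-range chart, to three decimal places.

Moving ranges: 28, 4, 22, 24, 3, 4, 5, 2, 3, 2; M̄R̄ = 97.0000 / 10 = 9.7000
UCL_MR = D₄·M̄R̄ = 3.267 × 9.7000 = 31.6899

31.690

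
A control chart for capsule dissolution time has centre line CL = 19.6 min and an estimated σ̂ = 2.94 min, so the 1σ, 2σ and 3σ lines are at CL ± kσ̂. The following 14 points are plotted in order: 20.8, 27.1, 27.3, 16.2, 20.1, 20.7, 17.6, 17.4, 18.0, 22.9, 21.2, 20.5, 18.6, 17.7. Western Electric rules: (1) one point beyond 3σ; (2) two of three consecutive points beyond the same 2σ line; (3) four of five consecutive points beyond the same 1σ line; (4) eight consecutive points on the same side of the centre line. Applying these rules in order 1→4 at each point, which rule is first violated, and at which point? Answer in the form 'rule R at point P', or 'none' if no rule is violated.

Zone of each point (C = within 1σ̂, B = 1σ̂–2σ̂, A = 2σ̂–3σ̂, * = beyond 3σ̂; sign = side of CL): 1:+C, 2:+A, 3:+A, 4:-B, 5:+C, 6:+C, 7:-C, 8:-C, 9:-C, 10:+B, 11:+C, 12:+C, 13:-C, 14:-C
Rule 2 (two of three consecutive points beyond the same 2σ limit) is satisfied at point 3.

rule 2 at point 3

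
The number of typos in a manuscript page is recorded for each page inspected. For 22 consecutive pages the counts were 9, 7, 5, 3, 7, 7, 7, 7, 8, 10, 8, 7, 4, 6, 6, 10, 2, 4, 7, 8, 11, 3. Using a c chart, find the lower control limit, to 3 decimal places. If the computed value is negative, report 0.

0.000

c̄ = (9 + 7 + 5 + 3 + 7 + 7 + 7 + 7 + 8 + 10 + 8 + 7 + 4 + 6 + 6 + 10 + 2 + 4 + 7 + 8 + 11 + 3) / 22 = 146 / 22 = 6.6364
LCL = c̄ − 3√c̄ = 6.6364 − 3 × 2.5761 = -1.0920 → 0 (cannot be negative)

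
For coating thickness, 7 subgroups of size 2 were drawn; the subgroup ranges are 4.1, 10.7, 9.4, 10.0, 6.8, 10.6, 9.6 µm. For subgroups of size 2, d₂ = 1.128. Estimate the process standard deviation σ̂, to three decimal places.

7.751

R̄ = (4.1 + 10.7 + 9.4 + 10.0 + 6.8 + 10.6 + 9.6) / 7 = 8.7429
σ̂ = R̄ / d₂ = 8.7429 / 1.128 = 7.7508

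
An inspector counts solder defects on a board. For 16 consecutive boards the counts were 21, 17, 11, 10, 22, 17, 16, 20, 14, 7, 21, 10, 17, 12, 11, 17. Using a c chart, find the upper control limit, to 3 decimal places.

c̄ = (21 + 17 + 11 + 10 + 22 + 17 + 16 + 20 + 14 + 7 + 21 + 10 + 17 + 12 + 11 + 17) / 16 = 243 / 16 = 15.1875
UCL = c̄ + 3√c̄ = 15.1875 + 3 × √15.1875 = 15.1875 + 3 × 3.8971 = 26.8788

26.879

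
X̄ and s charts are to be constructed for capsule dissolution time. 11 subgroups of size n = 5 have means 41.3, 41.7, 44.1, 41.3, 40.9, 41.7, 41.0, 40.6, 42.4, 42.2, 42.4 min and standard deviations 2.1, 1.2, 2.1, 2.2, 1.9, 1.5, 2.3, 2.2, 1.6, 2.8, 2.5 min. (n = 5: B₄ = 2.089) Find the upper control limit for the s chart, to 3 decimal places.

4.254

s̄ = (2.1 + 1.2 + 2.1 + 2.2 + 1.9 + 1.5 + 2.3 + 2.2 + 1.6 + 2.8 + 2.5) / 11 = 2.0364
UCL_s = B₄·s̄ = 2.089 × 2.0364 = 4.2540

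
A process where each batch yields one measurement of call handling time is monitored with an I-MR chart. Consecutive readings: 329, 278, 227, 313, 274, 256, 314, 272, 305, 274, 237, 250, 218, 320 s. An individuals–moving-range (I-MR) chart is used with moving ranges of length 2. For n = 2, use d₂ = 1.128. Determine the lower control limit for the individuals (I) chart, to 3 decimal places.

X̄ = (329 + 278 + 227 + 313 + 274 + 256 + 314 + 272 + 305 + 274 + 237 + 250 + 218 + 320) / 14 = 276.2143
Moving ranges: 51, 51, 86, 39, 18, 58, 42, 33, 31, 37, 13, 32, 102; M̄R̄ = 593.0000 / 13 = 45.6154
LCL = X̄ − 3·M̄R̄/d₂ = 276.2143 − 3 × 45.6154 / 1.128 = 154.8968

154.897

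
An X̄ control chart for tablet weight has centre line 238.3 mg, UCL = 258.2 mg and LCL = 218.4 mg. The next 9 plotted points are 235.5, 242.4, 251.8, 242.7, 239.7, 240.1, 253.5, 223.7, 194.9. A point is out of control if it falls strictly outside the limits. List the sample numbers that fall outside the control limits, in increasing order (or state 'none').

9

Compare each point to [218.4, 258.2]: sample 9 = 194.9 < LCL.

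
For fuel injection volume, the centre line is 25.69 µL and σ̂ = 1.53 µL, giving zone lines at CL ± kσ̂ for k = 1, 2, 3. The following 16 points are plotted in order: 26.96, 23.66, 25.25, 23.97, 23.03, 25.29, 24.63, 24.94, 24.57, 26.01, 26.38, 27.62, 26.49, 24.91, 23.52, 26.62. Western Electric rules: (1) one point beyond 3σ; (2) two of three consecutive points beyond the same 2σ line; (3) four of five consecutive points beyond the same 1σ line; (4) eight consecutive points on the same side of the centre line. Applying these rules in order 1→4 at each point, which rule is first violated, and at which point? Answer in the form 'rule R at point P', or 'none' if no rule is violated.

rule 4 at point 9

Zone of each point (C = within 1σ̂, B = 1σ̂–2σ̂, A = 2σ̂–3σ̂, * = beyond 3σ̂; sign = side of CL): 1:+C, 2:-B, 3:-C, 4:-B, 5:-B, 6:-C, 7:-C, 8:-C, 9:-C, 10:+C, 11:+C, 12:+B, 13:+C, 14:-C, 15:-B, 16:+C
Rule 4 (eight consecutive points on the same side of the centre line) is satisfied at point 9.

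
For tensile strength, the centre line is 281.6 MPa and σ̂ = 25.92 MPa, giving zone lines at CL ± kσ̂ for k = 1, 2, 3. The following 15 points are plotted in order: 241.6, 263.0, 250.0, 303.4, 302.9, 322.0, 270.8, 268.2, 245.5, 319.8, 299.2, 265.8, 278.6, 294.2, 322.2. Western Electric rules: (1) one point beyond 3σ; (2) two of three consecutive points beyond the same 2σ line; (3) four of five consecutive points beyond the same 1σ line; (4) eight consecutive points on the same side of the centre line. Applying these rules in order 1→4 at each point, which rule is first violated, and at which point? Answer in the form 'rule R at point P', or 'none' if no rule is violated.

none

Zone of each point (C = within 1σ̂, B = 1σ̂–2σ̂, A = 2σ̂–3σ̂, * = beyond 3σ̂; sign = side of CL): 1:-B, 2:-C, 3:-B, 4:+C, 5:+C, 6:+B, 7:-C, 8:-C, 9:-B, 10:+B, 11:+C, 12:-C, 13:-C, 14:+C, 15:+B
No rule fires across all 15 points.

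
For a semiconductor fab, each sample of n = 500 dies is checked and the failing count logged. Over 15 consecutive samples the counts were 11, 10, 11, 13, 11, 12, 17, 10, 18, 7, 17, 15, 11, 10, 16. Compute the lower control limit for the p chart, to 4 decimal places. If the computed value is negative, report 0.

0.0042

p̄ = Σdᵢ / (k·n) = 189 / (15 × 500) = 0.02520
LCL = p̄ − 3·√(p̄(1−p̄)/n) = 0.02520 − 3 × 0.00701 = 0.00417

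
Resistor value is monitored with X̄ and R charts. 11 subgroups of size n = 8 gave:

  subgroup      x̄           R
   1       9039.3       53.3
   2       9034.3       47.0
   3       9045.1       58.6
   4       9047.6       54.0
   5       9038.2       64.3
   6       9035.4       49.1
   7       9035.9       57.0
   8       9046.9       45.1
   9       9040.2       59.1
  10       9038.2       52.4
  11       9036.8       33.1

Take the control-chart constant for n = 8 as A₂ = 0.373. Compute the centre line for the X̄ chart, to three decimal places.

9039.809

X̄̄ = (9039.3 + 9034.3 + 9045.1 + 9047.6 + 9038.2 + 9035.4 + 9035.9 + 9046.9 + 9040.2 + 9038.2 + 9036.8) / 11 = 99437.9000 / 11 = 9039.8091
CL = X̄̄ = 9039.8091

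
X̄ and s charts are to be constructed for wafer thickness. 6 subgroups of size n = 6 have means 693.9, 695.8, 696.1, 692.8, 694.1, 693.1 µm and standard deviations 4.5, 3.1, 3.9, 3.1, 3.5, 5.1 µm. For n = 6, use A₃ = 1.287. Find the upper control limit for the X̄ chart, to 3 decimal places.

699.276

X̄̄ = (693.9 + 695.8 + 696.1 + 692.8 + 694.1 + 693.1) / 6 = 694.3000
s̄ = (4.5 + 3.1 + 3.9 + 3.1 + 3.5 + 5.1) / 6 = 3.8667
UCL = X̄̄ + A₃·s̄ = 694.3000 + 1.287 × 3.8667 = 699.2764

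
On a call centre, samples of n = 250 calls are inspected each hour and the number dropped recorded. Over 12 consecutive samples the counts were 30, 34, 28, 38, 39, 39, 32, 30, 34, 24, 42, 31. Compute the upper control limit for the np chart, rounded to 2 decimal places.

p̄ = Σdᵢ / (k·n) = 401 / (12 × 250) = 0.13367
UCL = np̄ + 3·√(np̄(1−p̄)) = 33.4167 + 3 × √(33.4167×0.86633) = 33.4167 + 3 × 5.3805 = 49.5582

49.56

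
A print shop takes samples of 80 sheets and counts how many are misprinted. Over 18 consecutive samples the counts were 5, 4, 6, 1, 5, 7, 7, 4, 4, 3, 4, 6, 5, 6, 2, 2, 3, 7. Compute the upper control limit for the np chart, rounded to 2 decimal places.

10.68

p̄ = Σdᵢ / (k·n) = 81 / (18 × 80) = 0.05625
UCL = np̄ + 3·√(np̄(1−p̄)) = 4.5000 + 3 × √(4.5000×0.94375) = 4.5000 + 3 × 2.0608 = 10.6824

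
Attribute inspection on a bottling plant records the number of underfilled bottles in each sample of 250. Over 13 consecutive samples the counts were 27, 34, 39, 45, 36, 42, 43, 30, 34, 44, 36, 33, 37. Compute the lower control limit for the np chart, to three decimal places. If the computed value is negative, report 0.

p̄ = Σdᵢ / (k·n) = 480 / (13 × 250) = 0.14769
LCL = np̄ − 3·√(np̄(1−p̄)) = 36.9231 − 3 × 5.6098 = 20.0937

20.094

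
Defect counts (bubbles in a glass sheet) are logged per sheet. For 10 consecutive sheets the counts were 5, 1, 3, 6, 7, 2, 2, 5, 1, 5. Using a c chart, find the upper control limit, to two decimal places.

c̄ = (5 + 1 + 3 + 6 + 7 + 2 + 2 + 5 + 1 + 5) / 10 = 37 / 10 = 3.7000
UCL = c̄ + 3√c̄ = 3.7000 + 3 × √3.7000 = 3.7000 + 3 × 1.9235 = 9.4706

9.47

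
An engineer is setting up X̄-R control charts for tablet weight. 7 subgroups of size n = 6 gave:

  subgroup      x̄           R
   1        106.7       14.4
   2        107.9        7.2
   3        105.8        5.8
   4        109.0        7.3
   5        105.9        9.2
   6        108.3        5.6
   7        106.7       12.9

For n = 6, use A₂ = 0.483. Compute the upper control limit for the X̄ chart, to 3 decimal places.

111.491

X̄̄ = (106.7 + 107.9 + 105.8 + 109.0 + 105.9 + 108.3 + 106.7) / 7 = 750.3000 / 7 = 107.1857
R̄ = (14.4 + 7.2 + 5.8 + 7.3 + 9.2 + 5.6 + 12.9) / 7 = 62.4000 / 7 = 8.9143
UCL = X̄̄ + A₂·R̄ = 107.1857 + 0.483 × 8.9143 = 111.4913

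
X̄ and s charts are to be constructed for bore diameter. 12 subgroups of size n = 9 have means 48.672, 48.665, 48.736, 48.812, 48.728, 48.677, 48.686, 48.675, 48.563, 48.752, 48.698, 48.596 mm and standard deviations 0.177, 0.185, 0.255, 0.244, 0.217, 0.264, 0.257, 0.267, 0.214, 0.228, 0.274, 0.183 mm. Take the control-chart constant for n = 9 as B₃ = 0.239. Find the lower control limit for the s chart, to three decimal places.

0.055

s̄ = (0.177 + 0.185 + 0.255 + 0.244 + 0.217 + 0.264 + 0.257 + 0.267 + 0.214 + 0.228 + 0.274 + 0.183) / 12 = 0.2304
LCL_s = B₃·s̄ = 0.239 × 0.2304 = 0.0551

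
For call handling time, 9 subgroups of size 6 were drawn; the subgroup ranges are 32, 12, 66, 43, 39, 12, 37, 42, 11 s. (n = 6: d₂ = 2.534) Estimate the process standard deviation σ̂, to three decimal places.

12.891

R̄ = (32 + 12 + 66 + 43 + 39 + 12 + 37 + 42 + 11) / 9 = 32.6667
σ̂ = R̄ / d₂ = 32.6667 / 2.534 = 12.8913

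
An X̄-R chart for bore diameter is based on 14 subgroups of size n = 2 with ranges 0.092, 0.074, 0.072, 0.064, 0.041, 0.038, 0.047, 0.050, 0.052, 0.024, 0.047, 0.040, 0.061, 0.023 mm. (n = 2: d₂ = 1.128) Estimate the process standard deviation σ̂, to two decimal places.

R̄ = (0.092 + 0.074 + 0.072 + 0.064 + 0.041 + 0.038 + 0.047 + 0.050 + 0.052 + 0.024 + 0.047 + 0.040 + 0.061 + 0.023) / 14 = 0.0518
σ̂ = R̄ / d₂ = 0.0518 / 1.128 = 0.0459

0.05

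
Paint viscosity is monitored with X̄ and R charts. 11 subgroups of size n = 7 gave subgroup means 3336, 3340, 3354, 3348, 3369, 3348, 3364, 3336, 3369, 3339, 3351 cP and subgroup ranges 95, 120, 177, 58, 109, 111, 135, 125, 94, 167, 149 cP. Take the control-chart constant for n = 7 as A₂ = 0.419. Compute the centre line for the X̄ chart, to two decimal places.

3350.36

X̄̄ = (3336 + 3340 + 3354 + 3348 + 3369 + 3348 + 3364 + 3336 + 3369 + 3339 + 3351) / 11 = 36854.0000 / 11 = 3350.3636
CL = X̄̄ = 3350.3636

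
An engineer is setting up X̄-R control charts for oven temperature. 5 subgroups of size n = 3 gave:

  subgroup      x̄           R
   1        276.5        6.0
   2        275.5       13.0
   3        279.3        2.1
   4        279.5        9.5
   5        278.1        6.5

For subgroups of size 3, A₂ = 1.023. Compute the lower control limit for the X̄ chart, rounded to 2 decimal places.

X̄̄ = (276.5 + 275.5 + 279.3 + 279.5 + 278.1) / 5 = 1388.9000 / 5 = 277.7800
R̄ = (6.0 + 13.0 + 2.1 + 9.5 + 6.5) / 5 = 37.1000 / 5 = 7.4200
LCL = X̄̄ − A₂·R̄ = 277.7800 − 1.023 × 7.4200 = 270.1893

270.19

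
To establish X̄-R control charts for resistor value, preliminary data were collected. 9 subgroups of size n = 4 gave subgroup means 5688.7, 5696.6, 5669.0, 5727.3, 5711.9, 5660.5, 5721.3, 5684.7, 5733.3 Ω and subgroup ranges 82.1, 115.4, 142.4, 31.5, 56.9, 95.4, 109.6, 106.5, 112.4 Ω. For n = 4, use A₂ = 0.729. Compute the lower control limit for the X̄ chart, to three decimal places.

X̄̄ = (5688.7 + 5696.6 + 5669.0 + 5727.3 + 5711.9 + 5660.5 + 5721.3 + 5684.7 + 5733.3) / 9 = 51293.3000 / 9 = 5699.2556
R̄ = (82.1 + 115.4 + 142.4 + 31.5 + 56.9 + 95.4 + 109.6 + 106.5 + 112.4) / 9 = 852.2000 / 9 = 94.6889
LCL = X̄̄ − A₂·R̄ = 5699.2556 − 0.729 × 94.6889 = 5630.2274

5630.227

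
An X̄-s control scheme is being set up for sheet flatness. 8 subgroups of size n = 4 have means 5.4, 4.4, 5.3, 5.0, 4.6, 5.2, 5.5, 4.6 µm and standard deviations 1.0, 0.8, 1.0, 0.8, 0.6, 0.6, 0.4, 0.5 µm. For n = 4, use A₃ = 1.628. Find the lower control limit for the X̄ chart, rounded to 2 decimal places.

X̄̄ = (5.4 + 4.4 + 5.3 + 5.0 + 4.6 + 5.2 + 5.5 + 4.6) / 8 = 5.0000
s̄ = (1.0 + 0.8 + 1.0 + 0.8 + 0.6 + 0.6 + 0.4 + 0.5) / 8 = 0.7125
LCL = X̄̄ − A₃·s̄ = 5.0000 − 1.628 × 0.7125 = 3.8400

3.84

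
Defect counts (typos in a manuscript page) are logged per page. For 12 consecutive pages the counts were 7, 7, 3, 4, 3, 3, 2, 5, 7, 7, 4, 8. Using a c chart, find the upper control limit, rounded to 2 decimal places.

11.71

c̄ = (7 + 7 + 3 + 4 + 3 + 3 + 2 + 5 + 7 + 7 + 4 + 8) / 12 = 60 / 12 = 5.0000
UCL = c̄ + 3√c̄ = 5.0000 + 3 × √5.0000 = 5.0000 + 3 × 2.2361 = 11.7082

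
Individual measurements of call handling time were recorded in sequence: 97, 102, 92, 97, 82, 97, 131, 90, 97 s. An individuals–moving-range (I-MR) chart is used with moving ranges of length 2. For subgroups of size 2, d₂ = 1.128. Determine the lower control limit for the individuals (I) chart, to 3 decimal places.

54.450

X̄ = (97 + 102 + 92 + 97 + 82 + 97 + 131 + 90 + 97) / 9 = 98.3333
Moving ranges: 5, 10, 5, 15, 15, 34, 41, 7; M̄R̄ = 132.0000 / 8 = 16.5000
LCL = X̄ − 3·M̄R̄/d₂ = 98.3333 − 3 × 16.5000 / 1.128 = 54.4504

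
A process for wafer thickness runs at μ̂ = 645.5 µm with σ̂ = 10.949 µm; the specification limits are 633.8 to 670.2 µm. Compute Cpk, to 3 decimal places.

0.356

Cpu = (USL − μ̂) / (3σ̂) = (670.2 − 645.5) / (3 × 10.949) = 0.7520; Cpl = (μ̂ − LSL) / (3σ̂) = (645.5 − 633.8) / (3 × 10.949) = 0.3562; Cpk = min(Cpu, Cpl) = 0.3562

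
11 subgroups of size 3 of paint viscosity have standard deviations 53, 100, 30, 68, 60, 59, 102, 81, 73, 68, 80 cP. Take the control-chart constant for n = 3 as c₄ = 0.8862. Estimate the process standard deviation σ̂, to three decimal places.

s̄ = (53 + 100 + 30 + 68 + 60 + 59 + 102 + 81 + 73 + 68 + 80) / 11 = 70.3636
σ̂ = s̄ / c₄ = 70.3636 / 0.8862 = 79.3993

79.399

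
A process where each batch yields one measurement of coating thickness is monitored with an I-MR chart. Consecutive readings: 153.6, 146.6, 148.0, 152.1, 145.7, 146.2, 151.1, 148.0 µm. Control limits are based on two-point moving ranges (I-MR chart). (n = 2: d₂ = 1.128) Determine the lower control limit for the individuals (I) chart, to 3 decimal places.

138.502

X̄ = (153.6 + 146.6 + 148.0 + 152.1 + 145.7 + 146.2 + 151.1 + 148.0) / 8 = 148.9125
Moving ranges: 7.0, 1.4, 4.1, 6.4, 0.5, 4.9, 3.1; M̄R̄ = 27.4000 / 7 = 3.9143
LCL = X̄ − 3·M̄R̄/d₂ = 148.9125 − 3 × 3.9143 / 1.128 = 138.5022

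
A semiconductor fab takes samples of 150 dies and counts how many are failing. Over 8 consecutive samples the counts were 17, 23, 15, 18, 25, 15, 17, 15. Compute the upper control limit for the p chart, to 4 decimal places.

0.2007

p̄ = Σdᵢ / (k·n) = 145 / (8 × 150) = 0.12083
UCL = p̄ + 3·√(p̄(1−p̄)/n) = 0.12083 + 3 × √(0.12083×0.87917/150) = 0.12083 + 3 × 0.02661 = 0.20067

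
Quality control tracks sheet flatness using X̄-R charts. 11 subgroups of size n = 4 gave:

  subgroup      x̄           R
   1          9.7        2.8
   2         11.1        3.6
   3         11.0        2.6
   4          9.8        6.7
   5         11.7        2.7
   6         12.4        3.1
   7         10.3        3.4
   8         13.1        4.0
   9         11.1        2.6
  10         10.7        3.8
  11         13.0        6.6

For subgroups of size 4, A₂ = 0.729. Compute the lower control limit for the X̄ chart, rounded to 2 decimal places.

X̄̄ = (9.7 + 11.1 + 11.0 + 9.8 + 11.7 + 12.4 + 10.3 + 13.1 + 11.1 + 10.7 + 13.0) / 11 = 123.9000 / 11 = 11.2636
R̄ = (2.8 + 3.6 + 2.6 + 6.7 + 2.7 + 3.1 + 3.4 + 4.0 + 2.6 + 3.8 + 6.6) / 11 = 41.9000 / 11 = 3.8091
LCL = X̄̄ − A₂·R̄ = 11.2636 − 0.729 × 3.8091 = 8.4868

8.49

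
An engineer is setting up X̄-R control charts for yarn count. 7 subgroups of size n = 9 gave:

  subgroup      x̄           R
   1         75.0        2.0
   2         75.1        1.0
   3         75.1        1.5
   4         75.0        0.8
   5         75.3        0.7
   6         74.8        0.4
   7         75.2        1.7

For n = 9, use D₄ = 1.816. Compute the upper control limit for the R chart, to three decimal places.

R̄ = (2.0 + 1.0 + 1.5 + 0.8 + 0.7 + 0.4 + 1.7) / 7 = 8.1000 / 7 = 1.1571
UCL_R = D₄·R̄ = 1.816 × 1.1571 = 2.1014

2.101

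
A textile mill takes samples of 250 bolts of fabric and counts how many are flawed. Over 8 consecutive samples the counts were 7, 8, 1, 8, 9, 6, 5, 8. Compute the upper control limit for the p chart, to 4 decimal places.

0.0562

p̄ = Σdᵢ / (k·n) = 52 / (8 × 250) = 0.02600
UCL = p̄ + 3·√(p̄(1−p̄)/n) = 0.02600 + 3 × √(0.02600×0.97400/250) = 0.02600 + 3 × 0.01006 = 0.05619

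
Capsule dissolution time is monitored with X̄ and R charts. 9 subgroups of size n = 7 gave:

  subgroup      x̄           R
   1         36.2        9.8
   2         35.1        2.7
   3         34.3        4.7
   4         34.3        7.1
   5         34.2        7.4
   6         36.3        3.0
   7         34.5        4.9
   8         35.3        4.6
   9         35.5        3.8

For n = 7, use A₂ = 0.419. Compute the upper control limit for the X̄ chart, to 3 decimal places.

X̄̄ = (36.2 + 35.1 + 34.3 + 34.3 + 34.2 + 36.3 + 34.5 + 35.3 + 35.5) / 9 = 315.7000 / 9 = 35.0778
R̄ = (9.8 + 2.7 + 4.7 + 7.1 + 7.4 + 3.0 + 4.9 + 4.6 + 3.8) / 9 = 48.0000 / 9 = 5.3333
UCL = X̄̄ + A₂·R̄ = 35.0778 + 0.419 × 5.3333 = 37.3124

37.312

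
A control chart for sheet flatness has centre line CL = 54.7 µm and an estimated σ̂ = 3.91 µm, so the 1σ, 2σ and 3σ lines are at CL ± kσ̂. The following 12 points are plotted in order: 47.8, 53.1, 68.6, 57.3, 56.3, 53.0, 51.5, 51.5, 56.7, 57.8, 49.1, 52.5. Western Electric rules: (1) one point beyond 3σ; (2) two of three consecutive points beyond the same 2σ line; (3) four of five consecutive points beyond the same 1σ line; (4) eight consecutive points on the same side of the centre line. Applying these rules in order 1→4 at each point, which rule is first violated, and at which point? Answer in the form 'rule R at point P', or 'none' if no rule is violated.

rule 1 at point 3

Zone of each point (C = within 1σ̂, B = 1σ̂–2σ̂, A = 2σ̂–3σ̂, * = beyond 3σ̂; sign = side of CL): 1:-B, 2:-C, 3:+*, 4:+C, 5:+C, 6:-C, 7:-C, 8:-C, 9:+C, 10:+C, 11:-B, 12:-C
Rule 1 (one point beyond the 3σ limits) is satisfied at point 3.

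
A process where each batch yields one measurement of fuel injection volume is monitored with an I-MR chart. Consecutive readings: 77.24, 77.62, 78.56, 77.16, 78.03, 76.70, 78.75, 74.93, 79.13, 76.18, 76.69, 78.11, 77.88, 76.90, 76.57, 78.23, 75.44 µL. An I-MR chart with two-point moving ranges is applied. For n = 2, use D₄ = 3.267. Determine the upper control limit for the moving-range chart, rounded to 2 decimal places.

5.28

Moving ranges: 0.38, 0.94, 1.40, 0.87, 1.33, 2.05, 3.82, 4.20, 2.95, 0.51, 1.42, 0.23, 0.98, 0.33, 1.66, 2.79; M̄R̄ = 25.8600 / 16 = 1.6162
UCL_MR = D₄·M̄R̄ = 3.267 × 1.6162 = 5.2803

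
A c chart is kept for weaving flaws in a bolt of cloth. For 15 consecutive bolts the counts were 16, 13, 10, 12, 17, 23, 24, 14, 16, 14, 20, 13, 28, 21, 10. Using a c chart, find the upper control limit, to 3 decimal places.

c̄ = (16 + 13 + 10 + 12 + 17 + 23 + 24 + 14 + 16 + 14 + 20 + 13 + 28 + 21 + 10) / 15 = 251 / 15 = 16.7333
UCL = c̄ + 3√c̄ = 16.7333 + 3 × √16.7333 = 16.7333 + 3 × 4.0906 = 29.0053

29.005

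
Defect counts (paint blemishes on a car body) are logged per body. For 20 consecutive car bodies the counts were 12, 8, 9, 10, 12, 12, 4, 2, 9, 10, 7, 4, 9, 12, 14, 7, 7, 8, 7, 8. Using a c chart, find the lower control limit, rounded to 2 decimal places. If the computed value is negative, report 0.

c̄ = (12 + 8 + 9 + 10 + 12 + 12 + 4 + 2 + 9 + 10 + 7 + 4 + 9 + 12 + 14 + 7 + 7 + 8 + 7 + 8) / 20 = 171 / 20 = 8.5500
LCL = c̄ − 3√c̄ = 8.5500 − 3 × 2.9240 = -0.2221 → 0 (cannot be negative)

0.00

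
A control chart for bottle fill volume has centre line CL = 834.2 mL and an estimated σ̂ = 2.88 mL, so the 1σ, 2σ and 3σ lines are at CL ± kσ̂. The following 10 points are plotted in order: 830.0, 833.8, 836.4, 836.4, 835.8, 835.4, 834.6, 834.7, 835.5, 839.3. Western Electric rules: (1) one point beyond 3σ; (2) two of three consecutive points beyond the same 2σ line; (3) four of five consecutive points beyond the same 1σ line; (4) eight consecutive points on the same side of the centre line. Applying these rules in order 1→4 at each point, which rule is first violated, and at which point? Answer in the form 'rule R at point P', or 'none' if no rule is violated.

rule 4 at point 10

Zone of each point (C = within 1σ̂, B = 1σ̂–2σ̂, A = 2σ̂–3σ̂, * = beyond 3σ̂; sign = side of CL): 1:-B, 2:-C, 3:+C, 4:+C, 5:+C, 6:+C, 7:+C, 8:+C, 9:+C, 10:+B
Rule 4 (eight consecutive points on the same side of the centre line) is satisfied at point 10.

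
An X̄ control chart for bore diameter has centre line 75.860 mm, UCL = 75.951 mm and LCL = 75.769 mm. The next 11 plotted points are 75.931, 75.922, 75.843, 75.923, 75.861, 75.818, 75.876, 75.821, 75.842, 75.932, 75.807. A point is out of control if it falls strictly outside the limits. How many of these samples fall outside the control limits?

0

All 11 points lie within [75.769, 75.951].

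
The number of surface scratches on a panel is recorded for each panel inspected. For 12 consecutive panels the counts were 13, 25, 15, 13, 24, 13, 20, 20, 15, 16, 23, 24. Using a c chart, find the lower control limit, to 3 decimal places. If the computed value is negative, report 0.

c̄ = (13 + 25 + 15 + 13 + 24 + 13 + 20 + 20 + 15 + 16 + 23 + 24) / 12 = 221 / 12 = 18.4167
LCL = c̄ − 3√c̄ = 18.4167 − 3 × 4.2915 = 5.5423

5.542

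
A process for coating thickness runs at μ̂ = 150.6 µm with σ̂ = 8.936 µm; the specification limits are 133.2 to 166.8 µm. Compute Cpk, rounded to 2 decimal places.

Cpu = (USL − μ̂) / (3σ̂) = (166.8 − 150.6) / (3 × 8.936) = 0.6043; Cpl = (μ̂ − LSL) / (3σ̂) = (150.6 − 133.2) / (3 × 8.936) = 0.6491; Cpk = min(Cpu, Cpl) = 0.6043

0.60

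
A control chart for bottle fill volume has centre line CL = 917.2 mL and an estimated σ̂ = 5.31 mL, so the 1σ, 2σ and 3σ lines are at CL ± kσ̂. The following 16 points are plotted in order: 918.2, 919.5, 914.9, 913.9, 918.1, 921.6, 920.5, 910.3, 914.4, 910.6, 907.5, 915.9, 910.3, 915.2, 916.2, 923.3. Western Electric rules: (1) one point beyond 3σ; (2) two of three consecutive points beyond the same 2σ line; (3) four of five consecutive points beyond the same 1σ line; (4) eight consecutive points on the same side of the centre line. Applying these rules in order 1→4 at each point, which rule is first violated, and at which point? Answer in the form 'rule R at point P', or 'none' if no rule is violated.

Zone of each point (C = within 1σ̂, B = 1σ̂–2σ̂, A = 2σ̂–3σ̂, * = beyond 3σ̂; sign = side of CL): 1:+C, 2:+C, 3:-C, 4:-C, 5:+C, 6:+C, 7:+C, 8:-B, 9:-C, 10:-B, 11:-B, 12:-C, 13:-B, 14:-C, 15:-C, 16:+B
Rule 4 (eight consecutive points on the same side of the centre line) is satisfied at point 15.

rule 4 at point 15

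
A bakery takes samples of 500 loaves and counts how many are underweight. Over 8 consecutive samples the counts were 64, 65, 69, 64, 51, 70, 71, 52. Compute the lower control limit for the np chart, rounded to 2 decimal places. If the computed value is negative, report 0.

p̄ = Σdᵢ / (k·n) = 506 / (8 × 500) = 0.12650
LCL = np̄ − 3·√(np̄(1−p̄)) = 63.2500 − 3 × 7.4330 = 40.9511

40.95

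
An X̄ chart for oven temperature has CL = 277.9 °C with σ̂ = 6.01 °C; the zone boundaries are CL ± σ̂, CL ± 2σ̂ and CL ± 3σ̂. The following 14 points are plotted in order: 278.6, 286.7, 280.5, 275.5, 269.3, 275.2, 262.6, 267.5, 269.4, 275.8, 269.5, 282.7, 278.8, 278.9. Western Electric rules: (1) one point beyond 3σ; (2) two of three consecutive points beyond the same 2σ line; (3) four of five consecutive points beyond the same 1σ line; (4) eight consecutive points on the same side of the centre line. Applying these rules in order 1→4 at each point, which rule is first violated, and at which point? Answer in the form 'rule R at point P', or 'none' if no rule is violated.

rule 3 at point 9

Zone of each point (C = within 1σ̂, B = 1σ̂–2σ̂, A = 2σ̂–3σ̂, * = beyond 3σ̂; sign = side of CL): 1:+C, 2:+B, 3:+C, 4:-C, 5:-B, 6:-C, 7:-A, 8:-B, 9:-B, 10:-C, 11:-B, 12:+C, 13:+C, 14:+C
Rule 3 (four of five consecutive points beyond the same 1σ limit) is satisfied at point 9.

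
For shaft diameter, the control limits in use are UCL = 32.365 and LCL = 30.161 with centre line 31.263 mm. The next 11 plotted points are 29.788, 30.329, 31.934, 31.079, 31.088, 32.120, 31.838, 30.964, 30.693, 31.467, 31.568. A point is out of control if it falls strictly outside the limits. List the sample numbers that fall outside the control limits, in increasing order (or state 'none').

1

Compare each point to [30.161, 32.365]: sample 1 = 29.788 < LCL.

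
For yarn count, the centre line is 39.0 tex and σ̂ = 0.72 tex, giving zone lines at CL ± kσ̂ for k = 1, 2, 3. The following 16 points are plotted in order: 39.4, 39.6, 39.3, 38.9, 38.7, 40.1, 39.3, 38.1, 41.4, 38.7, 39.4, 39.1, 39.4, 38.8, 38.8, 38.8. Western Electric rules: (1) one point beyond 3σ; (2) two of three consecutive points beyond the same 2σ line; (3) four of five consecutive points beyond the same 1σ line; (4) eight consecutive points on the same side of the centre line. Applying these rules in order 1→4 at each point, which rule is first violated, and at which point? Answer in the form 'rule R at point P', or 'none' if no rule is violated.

rule 1 at point 9

Zone of each point (C = within 1σ̂, B = 1σ̂–2σ̂, A = 2σ̂–3σ̂, * = beyond 3σ̂; sign = side of CL): 1:+C, 2:+C, 3:+C, 4:-C, 5:-C, 6:+B, 7:+C, 8:-B, 9:+*, 10:-C, 11:+C, 12:+C, 13:+C, 14:-C, 15:-C, 16:-C
Rule 1 (one point beyond the 3σ limits) is satisfied at point 9.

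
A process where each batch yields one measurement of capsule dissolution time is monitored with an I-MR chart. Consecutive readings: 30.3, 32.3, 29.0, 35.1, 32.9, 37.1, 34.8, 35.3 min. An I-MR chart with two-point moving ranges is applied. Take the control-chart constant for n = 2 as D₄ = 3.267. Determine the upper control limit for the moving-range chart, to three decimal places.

Moving ranges: 2.0, 3.3, 6.1, 2.2, 4.2, 2.3, 0.5; M̄R̄ = 20.6000 / 7 = 2.9429
UCL_MR = D₄·M̄R̄ = 3.267 × 2.9429 = 9.6143

9.614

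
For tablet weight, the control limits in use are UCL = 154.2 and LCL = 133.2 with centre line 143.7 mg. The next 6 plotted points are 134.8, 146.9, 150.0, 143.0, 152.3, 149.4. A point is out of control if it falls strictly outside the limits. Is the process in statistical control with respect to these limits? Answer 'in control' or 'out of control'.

All 6 points lie within [133.2, 154.2].

in control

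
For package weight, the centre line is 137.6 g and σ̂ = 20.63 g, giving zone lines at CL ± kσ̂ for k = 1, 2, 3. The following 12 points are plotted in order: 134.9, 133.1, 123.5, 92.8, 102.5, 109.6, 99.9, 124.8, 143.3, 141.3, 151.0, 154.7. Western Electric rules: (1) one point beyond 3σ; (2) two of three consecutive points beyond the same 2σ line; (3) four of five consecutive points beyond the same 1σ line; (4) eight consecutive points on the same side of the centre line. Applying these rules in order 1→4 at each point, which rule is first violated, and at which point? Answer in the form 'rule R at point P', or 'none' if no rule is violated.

Zone of each point (C = within 1σ̂, B = 1σ̂–2σ̂, A = 2σ̂–3σ̂, * = beyond 3σ̂; sign = side of CL): 1:-C, 2:-C, 3:-C, 4:-A, 5:-B, 6:-B, 7:-B, 8:-C, 9:+C, 10:+C, 11:+C, 12:+C
Rule 3 (four of five consecutive points beyond the same 1σ limit) is satisfied at point 7.

rule 3 at point 7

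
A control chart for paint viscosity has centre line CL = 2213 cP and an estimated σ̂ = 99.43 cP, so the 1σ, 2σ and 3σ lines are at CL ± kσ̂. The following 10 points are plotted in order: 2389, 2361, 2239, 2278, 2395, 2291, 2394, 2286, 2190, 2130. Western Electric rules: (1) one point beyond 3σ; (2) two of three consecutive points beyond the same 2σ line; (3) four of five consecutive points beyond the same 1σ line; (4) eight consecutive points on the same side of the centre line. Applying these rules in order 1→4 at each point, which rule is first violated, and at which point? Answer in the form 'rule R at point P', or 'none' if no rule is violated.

rule 4 at point 8

Zone of each point (C = within 1σ̂, B = 1σ̂–2σ̂, A = 2σ̂–3σ̂, * = beyond 3σ̂; sign = side of CL): 1:+B, 2:+B, 3:+C, 4:+C, 5:+B, 6:+C, 7:+B, 8:+C, 9:-C, 10:-C
Rule 4 (eight consecutive points on the same side of the centre line) is satisfied at point 8.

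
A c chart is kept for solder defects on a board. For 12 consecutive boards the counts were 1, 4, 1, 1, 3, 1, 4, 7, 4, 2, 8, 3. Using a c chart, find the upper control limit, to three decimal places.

8.658

c̄ = (1 + 4 + 1 + 1 + 3 + 1 + 4 + 7 + 4 + 2 + 8 + 3) / 12 = 39 / 12 = 3.2500
UCL = c̄ + 3√c̄ = 3.2500 + 3 × √3.2500 = 3.2500 + 3 × 1.8028 = 8.6583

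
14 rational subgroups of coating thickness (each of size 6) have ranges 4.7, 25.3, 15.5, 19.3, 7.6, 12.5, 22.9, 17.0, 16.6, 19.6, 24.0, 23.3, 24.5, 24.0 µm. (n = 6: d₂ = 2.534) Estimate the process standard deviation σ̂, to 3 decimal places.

R̄ = (4.7 + 25.3 + 15.5 + 19.3 + 7.6 + 12.5 + 22.9 + 17.0 + 16.6 + 19.6 + 24.0 + 23.3 + 24.5 + 24.0) / 14 = 18.3429
σ̂ = R̄ / d₂ = 18.3429 / 2.534 = 7.2387

7.239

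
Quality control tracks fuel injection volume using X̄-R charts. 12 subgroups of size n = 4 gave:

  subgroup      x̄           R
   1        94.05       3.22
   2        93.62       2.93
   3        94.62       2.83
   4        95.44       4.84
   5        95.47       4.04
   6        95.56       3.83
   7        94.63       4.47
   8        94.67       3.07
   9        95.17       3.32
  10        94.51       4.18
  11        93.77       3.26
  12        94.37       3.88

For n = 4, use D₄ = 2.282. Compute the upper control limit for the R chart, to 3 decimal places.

8.343

R̄ = (3.22 + 2.93 + 2.83 + 4.84 + 4.04 + 3.83 + 4.47 + 3.07 + 3.32 + 4.18 + 3.26 + 3.88) / 12 = 43.8700 / 12 = 3.6558
UCL_R = D₄·R̄ = 2.282 × 3.6558 = 8.3426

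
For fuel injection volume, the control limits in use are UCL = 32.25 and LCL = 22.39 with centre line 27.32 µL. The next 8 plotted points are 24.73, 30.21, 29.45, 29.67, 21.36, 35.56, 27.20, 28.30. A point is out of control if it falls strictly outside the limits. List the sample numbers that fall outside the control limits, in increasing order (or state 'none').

Compare each point to [22.39, 32.25]: sample 5 = 21.36 < LCL; sample 6 = 35.56 > UCL.

5, 6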